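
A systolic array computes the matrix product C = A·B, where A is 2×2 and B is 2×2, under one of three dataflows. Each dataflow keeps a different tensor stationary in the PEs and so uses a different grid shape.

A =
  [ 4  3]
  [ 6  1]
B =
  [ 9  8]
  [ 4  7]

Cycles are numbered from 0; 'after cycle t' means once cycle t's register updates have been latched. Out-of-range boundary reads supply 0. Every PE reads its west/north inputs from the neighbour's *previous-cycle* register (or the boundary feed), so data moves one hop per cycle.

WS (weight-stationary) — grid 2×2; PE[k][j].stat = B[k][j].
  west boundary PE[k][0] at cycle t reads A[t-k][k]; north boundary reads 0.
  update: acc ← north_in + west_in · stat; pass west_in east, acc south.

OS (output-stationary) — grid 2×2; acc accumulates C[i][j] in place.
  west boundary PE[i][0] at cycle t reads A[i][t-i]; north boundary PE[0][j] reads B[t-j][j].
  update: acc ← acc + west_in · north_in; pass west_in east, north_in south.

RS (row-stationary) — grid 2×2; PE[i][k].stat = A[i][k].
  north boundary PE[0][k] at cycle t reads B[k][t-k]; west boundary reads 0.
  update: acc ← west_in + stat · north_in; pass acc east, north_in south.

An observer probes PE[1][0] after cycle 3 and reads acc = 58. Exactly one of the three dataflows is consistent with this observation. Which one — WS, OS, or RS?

Under WS (2×2), PE[1][0]:
  after 0 — PE[1][0] acc=0, pass-E 0, pass-S 0
  after 1 — PE[1][0] acc=48, pass-E 3, pass-S 48
  after 2 — PE[1][0] acc=58, pass-E 1, pass-S 58
  after 3 — PE[1][0] acc=0, pass-E 0, pass-S 0
Under OS (2×2), PE[1][0]:
  after 0 — PE[1][0] acc=0, pass-E 0, pass-S 0
  after 1 — PE[1][0] acc=54, pass-E 6, pass-S 9
  after 2 — PE[1][0] acc=58, pass-E 1, pass-S 4
  after 3 — PE[1][0] acc=58, pass-E 0, pass-S 0
Under RS (2×2), PE[1][0]:
  after 0 — PE[1][0] acc=0, pass-E 0, pass-S 0
  after 1 — PE[1][0] acc=54, pass-E 54, pass-S 9
  after 2 — PE[1][0] acc=48, pass-E 48, pass-S 8
  after 3 — PE[1][0] acc=0, pass-E 0, pass-S 0

dataflow = OS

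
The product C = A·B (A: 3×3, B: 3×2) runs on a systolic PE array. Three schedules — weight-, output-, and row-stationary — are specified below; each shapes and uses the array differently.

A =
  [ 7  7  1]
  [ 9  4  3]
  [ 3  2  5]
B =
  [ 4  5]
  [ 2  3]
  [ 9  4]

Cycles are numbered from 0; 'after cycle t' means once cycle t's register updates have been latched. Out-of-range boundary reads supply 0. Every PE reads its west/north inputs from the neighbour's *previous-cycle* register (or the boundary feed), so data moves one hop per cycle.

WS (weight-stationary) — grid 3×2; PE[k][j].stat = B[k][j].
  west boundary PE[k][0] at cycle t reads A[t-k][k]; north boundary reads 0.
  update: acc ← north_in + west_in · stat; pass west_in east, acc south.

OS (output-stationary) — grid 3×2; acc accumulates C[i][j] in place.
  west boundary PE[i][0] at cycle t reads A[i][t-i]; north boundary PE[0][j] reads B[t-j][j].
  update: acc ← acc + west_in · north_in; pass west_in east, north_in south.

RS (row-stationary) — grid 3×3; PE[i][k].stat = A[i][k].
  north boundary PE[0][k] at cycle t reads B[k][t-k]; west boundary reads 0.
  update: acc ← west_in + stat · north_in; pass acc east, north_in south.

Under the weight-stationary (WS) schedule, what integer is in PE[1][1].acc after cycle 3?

PE[1][1].acc = 57

WS on a 3×2 grid — tracing PE[1][1] and its feeders:
  after 0 — PE[0][1] acc=0, pass-E 0, pass-S 0
  after 0 — PE[1][0] acc=0, pass-E 0, pass-S 0
  after 0 — PE[1][1] acc=0, pass-E 0, pass-S 0
  after 1 — PE[0][1] acc=35, pass-E 7, pass-S 35
  after 1 — PE[1][0] acc=42, pass-E 7, pass-S 42
  after 1 — PE[1][1] acc=0, pass-E 0, pass-S 0
  after 2 — PE[0][1] acc=45, pass-E 9, pass-S 45
  after 2 — PE[1][0] acc=44, pass-E 4, pass-S 44
  after 2 — PE[1][1] acc=56, pass-E 7, pass-S 56
  after 3 — PE[0][1] acc=15, pass-E 3, pass-S 15
  after 3 — PE[1][0] acc=16, pass-E 2, pass-S 16
  after 3 — PE[1][1] acc=57, pass-E 4, pass-S 57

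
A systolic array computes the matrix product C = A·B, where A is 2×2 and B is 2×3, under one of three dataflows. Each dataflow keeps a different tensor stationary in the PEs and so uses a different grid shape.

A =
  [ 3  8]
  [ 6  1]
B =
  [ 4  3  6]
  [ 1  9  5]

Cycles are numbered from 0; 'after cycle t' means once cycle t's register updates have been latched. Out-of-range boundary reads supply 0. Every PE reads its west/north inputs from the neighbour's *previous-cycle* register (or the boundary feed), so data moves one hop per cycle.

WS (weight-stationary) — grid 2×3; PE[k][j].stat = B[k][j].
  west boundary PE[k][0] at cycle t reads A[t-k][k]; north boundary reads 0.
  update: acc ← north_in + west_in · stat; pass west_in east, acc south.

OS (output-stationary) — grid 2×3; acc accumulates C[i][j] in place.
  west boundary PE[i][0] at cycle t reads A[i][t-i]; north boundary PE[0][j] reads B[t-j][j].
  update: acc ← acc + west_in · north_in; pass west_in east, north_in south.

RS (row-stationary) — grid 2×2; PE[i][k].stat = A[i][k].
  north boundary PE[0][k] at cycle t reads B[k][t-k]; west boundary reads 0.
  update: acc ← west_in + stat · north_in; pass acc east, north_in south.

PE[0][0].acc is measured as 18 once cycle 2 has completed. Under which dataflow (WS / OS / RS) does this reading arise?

dataflow = RS

WS [2×3] PE[0][0] across cycles:
  [0] (0,0) acc=12 (h:3 v:12)
  [1] (0,0) acc=24 (h:6 v:24)
  [2] (0,0) acc=0 (h:0 v:0)
OS [2×3] PE[0][0] across cycles:
  [0] (0,0) acc=12 (h:3 v:4)
  [1] (0,0) acc=20 (h:8 v:1)
  [2] (0,0) acc=20 (h:0 v:0)
RS [2×2] PE[0][0] across cycles:
  [0] (0,0) acc=12 (h:12 v:4)
  [1] (0,0) acc=9 (h:9 v:3)
  [2] (0,0) acc=18 (h:18 v:6)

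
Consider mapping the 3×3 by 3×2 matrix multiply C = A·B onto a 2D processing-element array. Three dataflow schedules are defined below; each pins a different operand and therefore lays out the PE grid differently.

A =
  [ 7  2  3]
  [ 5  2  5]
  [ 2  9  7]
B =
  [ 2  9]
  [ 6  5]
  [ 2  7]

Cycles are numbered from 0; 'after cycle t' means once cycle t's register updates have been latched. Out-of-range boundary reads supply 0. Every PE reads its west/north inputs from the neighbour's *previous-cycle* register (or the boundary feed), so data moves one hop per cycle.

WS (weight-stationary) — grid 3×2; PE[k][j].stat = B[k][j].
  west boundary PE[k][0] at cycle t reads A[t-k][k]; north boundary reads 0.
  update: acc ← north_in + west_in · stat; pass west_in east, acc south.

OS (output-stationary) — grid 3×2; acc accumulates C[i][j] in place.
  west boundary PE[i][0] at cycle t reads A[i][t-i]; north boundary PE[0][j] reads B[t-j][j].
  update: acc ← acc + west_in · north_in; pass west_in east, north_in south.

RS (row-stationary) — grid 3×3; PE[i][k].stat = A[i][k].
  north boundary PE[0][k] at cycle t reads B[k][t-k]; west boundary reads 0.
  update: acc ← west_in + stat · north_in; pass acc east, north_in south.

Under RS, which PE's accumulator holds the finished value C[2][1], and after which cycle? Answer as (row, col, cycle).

(row, col, cycle) = (2, 2, 5)

RS: C[2][1] accumulates in PE[2][2]:
  [0] (2,2) acc=0 (h:0 v:0)
  [1] (2,2) acc=0 (h:0 v:0)
  [2] (2,2) acc=0 (h:0 v:0)
  [3] (2,2) acc=0 (h:0 v:0)
  [4] (2,2) acc=72 (h:72 v:2)
  [5] (2,2) acc=112 (h:112 v:7)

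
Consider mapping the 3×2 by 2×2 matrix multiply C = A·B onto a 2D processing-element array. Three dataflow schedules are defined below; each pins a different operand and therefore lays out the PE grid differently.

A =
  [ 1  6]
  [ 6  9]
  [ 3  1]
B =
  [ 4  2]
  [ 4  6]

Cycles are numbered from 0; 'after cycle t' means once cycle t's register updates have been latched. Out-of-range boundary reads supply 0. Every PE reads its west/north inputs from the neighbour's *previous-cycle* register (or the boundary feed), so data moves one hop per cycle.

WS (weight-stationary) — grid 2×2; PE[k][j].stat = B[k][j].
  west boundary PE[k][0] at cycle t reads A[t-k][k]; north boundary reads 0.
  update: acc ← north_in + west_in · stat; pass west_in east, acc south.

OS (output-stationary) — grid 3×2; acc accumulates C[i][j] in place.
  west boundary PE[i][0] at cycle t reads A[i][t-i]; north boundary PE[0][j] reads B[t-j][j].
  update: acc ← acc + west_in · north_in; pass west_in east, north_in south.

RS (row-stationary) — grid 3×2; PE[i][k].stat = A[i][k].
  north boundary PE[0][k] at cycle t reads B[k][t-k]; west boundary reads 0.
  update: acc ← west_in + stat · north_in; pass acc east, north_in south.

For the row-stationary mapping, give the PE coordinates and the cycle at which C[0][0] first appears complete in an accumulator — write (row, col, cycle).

(row, col, cycle) = (0, 1, 1)

RS — PE[0][1] is where C[0][0] collects:
  [0] (0,1) acc=0 (h:0 v:0)
  [1] (0,1) acc=28 (h:28 v:4)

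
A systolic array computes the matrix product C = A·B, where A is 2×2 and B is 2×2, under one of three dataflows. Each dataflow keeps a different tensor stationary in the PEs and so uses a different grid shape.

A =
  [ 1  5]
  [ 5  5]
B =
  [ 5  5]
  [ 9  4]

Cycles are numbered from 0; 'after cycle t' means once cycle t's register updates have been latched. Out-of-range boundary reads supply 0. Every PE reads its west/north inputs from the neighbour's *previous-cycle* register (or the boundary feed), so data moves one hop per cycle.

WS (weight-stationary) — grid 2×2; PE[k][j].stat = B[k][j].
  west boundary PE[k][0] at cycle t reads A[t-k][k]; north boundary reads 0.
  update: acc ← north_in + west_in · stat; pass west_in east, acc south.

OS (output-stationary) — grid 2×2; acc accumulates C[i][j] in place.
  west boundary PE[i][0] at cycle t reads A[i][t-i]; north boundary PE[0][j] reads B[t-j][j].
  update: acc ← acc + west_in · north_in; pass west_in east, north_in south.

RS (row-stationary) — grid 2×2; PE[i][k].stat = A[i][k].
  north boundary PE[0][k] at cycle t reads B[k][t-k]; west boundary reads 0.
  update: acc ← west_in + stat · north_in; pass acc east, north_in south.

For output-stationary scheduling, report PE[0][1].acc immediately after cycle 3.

PE[0][1].acc = 25

OS on a 2×2 grid — tracing PE[0][1] and its feeders:
  c0 r0c0: 5 / 1 / 5
  c0 r0c1: 0 / 0 / 0
  c1 r0c0: 50 / 5 / 9
  c1 r0c1: 5 / 1 / 5
  c2 r0c0: 50 / 0 / 0
  c2 r0c1: 25 / 5 / 4
  c3 r0c0: 50 / 0 / 0
  c3 r0c1: 25 / 0 / 0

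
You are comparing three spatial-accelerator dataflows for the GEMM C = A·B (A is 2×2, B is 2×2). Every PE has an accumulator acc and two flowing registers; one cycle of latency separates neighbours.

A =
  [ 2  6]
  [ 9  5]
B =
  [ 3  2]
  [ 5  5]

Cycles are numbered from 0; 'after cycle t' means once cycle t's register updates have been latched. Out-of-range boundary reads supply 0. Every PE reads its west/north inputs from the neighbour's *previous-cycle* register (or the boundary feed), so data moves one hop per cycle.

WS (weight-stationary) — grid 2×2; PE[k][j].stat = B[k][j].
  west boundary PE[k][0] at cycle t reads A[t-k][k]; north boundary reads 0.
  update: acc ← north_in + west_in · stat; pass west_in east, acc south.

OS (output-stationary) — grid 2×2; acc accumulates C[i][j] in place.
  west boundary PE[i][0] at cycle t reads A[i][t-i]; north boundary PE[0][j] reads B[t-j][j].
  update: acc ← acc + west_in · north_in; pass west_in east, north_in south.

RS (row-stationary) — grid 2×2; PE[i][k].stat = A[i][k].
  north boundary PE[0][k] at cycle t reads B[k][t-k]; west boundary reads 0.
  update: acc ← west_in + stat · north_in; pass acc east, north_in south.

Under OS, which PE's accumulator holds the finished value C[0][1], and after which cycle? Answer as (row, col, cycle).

OS — PE[0][1] is where C[0][1] collects:
  0: (0,1).acc=0  regs=<0,0>
  1: (0,1).acc=4  regs=<2,2>
  2: (0,1).acc=34  regs=<6,5>

(row, col, cycle) = (0, 1, 2)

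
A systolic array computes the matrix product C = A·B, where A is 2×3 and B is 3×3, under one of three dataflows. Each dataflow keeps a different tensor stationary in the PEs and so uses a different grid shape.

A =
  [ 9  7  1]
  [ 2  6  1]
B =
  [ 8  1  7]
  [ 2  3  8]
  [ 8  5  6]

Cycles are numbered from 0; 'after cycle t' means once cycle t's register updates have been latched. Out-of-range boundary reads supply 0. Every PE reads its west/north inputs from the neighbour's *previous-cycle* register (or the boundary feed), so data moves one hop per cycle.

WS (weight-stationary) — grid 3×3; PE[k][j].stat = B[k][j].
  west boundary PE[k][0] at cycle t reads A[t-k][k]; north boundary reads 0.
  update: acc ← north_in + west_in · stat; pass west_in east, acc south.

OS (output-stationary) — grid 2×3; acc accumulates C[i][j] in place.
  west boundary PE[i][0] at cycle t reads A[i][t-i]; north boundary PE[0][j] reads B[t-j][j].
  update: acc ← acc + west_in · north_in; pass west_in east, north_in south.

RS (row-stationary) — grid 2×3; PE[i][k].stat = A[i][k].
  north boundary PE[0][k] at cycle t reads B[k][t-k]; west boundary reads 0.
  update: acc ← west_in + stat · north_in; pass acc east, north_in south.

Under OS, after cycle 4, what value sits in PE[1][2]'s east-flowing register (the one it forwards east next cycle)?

register = 6

Tracing OS — 2×3 array, target PE[1][2]:
  [0] (0,2) acc=0 (h:0 v:0)
  [0] (1,1) acc=0 (h:0 v:0)
  [0] (1,2) acc=0 (h:0 v:0)
  [1] (0,2) acc=0 (h:0 v:0)
  [1] (1,1) acc=0 (h:0 v:0)
  [1] (1,2) acc=0 (h:0 v:0)
  [2] (0,2) acc=63 (h:9 v:7)
  [2] (1,1) acc=2 (h:2 v:1)
  [2] (1,2) acc=0 (h:0 v:0)
  [3] (0,2) acc=119 (h:7 v:8)
  [3] (1,1) acc=20 (h:6 v:3)
  [3] (1,2) acc=14 (h:2 v:7)
  [4] (0,2) acc=125 (h:1 v:6)
  [4] (1,1) acc=25 (h:1 v:5)
  [4] (1,2) acc=62 (h:6 v:8)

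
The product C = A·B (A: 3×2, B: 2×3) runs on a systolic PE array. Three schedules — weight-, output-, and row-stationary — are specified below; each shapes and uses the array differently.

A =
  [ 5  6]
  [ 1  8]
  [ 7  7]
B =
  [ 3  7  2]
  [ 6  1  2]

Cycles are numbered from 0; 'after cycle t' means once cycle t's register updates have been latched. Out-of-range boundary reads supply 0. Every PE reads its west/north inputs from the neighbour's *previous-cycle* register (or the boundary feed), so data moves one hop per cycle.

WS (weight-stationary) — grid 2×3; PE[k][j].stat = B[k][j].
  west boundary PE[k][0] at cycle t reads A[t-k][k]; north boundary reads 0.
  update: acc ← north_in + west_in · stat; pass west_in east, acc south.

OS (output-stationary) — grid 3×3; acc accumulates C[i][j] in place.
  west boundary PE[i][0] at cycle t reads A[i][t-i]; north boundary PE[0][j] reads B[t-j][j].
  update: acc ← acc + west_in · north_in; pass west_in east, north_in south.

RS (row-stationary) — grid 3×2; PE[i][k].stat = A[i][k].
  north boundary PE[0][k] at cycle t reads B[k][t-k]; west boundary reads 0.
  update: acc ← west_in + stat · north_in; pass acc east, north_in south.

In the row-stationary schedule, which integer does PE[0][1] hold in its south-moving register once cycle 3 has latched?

register = 2

RS (3×2). Following PE[0][1] plus its west/north inputs:
  c0 r0c0: 15 / 15 / 3
  c0 r0c1: 0 / 0 / 0
  c1 r0c0: 35 / 35 / 7
  c1 r0c1: 51 / 51 / 6
  c2 r0c0: 10 / 10 / 2
  c2 r0c1: 41 / 41 / 1
  c3 r0c0: 0 / 0 / 0
  c3 r0c1: 22 / 22 / 2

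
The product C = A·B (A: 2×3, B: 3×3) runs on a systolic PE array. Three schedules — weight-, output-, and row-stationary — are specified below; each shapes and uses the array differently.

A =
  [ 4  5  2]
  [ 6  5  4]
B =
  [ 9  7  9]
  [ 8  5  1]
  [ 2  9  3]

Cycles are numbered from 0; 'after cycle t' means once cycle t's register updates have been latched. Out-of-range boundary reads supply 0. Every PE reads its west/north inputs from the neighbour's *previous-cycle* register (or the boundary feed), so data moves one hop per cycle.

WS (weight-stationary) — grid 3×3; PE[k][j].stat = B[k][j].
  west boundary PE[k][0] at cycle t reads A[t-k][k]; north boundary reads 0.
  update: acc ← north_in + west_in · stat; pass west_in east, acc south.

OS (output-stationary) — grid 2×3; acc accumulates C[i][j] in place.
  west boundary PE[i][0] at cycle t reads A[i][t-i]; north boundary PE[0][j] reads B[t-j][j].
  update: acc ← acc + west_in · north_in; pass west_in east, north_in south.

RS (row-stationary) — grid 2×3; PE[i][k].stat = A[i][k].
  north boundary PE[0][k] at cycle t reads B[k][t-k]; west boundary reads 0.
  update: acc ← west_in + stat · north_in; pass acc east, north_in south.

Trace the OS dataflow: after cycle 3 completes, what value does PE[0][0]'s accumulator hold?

PE[0][0].acc = 80

OS on a 2×3 grid — tracing PE[0][0] and its feeders:
  t=0 PE[0][0]: acc=36 h=4 v=9
  t=1 PE[0][0]: acc=76 h=5 v=8
  t=2 PE[0][0]: acc=80 h=2 v=2
  t=3 PE[0][0]: acc=80 h=0 v=0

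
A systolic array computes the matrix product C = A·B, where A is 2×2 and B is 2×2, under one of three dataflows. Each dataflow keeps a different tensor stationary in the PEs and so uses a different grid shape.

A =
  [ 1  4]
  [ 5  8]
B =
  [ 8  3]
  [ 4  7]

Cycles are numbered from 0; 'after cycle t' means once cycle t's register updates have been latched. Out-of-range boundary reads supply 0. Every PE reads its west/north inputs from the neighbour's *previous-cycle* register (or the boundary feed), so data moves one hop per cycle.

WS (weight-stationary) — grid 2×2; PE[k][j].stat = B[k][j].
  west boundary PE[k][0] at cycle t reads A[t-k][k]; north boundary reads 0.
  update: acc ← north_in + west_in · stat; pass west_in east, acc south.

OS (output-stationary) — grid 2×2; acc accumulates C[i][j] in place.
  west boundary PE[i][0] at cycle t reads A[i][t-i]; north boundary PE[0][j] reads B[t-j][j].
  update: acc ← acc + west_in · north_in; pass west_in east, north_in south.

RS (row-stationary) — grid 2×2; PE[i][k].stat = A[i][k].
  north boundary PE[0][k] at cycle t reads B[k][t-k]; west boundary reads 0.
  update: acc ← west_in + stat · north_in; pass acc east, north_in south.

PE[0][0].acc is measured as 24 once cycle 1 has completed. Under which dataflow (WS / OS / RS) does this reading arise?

dataflow = OS

— WS: 2×2; PE[0][0] trace:
  @0  [0,0]  acc 8  |  →1  ↓8
  @1  [0,0]  acc 40  |  →5  ↓40
— OS: 2×2; PE[0][0] trace:
  @0  [0,0]  acc 8  |  →1  ↓8
  @1  [0,0]  acc 24  |  →4  ↓4
— RS: 2×2; PE[0][0] trace:
  @0  [0,0]  acc 8  |  →8  ↓8
  @1  [0,0]  acc 3  |  →3  ↓3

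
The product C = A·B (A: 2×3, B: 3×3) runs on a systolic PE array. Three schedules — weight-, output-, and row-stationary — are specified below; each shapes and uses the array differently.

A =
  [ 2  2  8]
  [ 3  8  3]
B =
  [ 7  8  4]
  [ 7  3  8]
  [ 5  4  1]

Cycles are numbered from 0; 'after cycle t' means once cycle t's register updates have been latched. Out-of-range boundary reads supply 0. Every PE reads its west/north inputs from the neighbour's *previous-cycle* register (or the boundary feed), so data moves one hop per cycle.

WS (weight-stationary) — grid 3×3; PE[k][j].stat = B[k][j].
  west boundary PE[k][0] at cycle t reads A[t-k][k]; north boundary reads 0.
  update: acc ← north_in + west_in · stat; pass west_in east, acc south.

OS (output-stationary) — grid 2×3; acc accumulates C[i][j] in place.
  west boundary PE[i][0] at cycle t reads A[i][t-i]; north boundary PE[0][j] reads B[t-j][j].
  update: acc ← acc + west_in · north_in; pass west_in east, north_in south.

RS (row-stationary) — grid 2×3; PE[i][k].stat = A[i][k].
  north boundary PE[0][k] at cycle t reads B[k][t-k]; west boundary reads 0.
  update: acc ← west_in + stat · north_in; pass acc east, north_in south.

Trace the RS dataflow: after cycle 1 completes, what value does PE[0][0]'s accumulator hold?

PE[0][0].acc = 16

RS on a 2×3 grid — tracing PE[0][0] and its feeders:
  t=0 PE[0][0]: acc=14 h=14 v=7
  t=1 PE[0][0]: acc=16 h=16 v=8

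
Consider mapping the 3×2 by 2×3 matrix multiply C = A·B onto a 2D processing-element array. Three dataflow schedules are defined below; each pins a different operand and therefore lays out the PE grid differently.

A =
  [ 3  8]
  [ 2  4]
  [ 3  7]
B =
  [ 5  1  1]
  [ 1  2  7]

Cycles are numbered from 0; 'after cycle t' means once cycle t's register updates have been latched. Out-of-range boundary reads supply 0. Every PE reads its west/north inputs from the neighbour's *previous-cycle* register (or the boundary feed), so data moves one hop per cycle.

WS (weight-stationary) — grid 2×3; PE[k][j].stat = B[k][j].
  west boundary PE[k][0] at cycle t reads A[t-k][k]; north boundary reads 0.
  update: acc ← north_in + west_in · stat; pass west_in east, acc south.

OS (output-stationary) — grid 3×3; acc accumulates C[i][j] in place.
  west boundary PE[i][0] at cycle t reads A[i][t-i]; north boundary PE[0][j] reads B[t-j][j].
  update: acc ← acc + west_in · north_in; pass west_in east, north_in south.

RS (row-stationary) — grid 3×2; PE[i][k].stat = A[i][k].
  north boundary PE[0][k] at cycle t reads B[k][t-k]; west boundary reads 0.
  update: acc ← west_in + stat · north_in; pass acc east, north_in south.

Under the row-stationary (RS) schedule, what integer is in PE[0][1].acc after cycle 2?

PE[0][1].acc = 19

RS (3×2). Following PE[0][1] plus its west/north inputs:
  step 0 · PE0,0: acc=15; fwd→15 fwd↓5
  step 0 · PE0,1: acc=0; fwd→0 fwd↓0
  step 1 · PE0,0: acc=3; fwd→3 fwd↓1
  step 1 · PE0,1: acc=23; fwd→23 fwd↓1
  step 2 · PE0,0: acc=3; fwd→3 fwd↓1
  step 2 · PE0,1: acc=19; fwd→19 fwd↓2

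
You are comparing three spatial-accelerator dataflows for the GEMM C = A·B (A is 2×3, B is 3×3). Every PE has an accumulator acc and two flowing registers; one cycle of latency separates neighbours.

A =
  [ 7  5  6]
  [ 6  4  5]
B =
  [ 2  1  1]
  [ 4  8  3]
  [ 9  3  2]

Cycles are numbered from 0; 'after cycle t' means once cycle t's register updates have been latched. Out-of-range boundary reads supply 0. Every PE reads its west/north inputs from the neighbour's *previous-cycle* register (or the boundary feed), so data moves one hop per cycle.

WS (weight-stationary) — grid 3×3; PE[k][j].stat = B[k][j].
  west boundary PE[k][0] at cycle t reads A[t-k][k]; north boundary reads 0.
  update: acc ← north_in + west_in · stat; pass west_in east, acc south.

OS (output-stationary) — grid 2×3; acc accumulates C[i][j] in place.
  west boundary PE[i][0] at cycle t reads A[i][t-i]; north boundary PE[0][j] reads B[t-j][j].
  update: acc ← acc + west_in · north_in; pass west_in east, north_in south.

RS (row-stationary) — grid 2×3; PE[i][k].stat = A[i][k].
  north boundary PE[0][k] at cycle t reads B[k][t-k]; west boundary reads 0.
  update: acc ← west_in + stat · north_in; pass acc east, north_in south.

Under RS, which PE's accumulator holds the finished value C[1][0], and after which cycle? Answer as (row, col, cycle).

(row, col, cycle) = (1, 2, 3)

RS: C[1][0] accumulates in PE[1][2]:
  @0  [1,2]  acc 0  |  →0  ↓0
  @1  [1,2]  acc 0  |  →0  ↓0
  @2  [1,2]  acc 0  |  →0  ↓0
  @3  [1,2]  acc 73  |  →73  ↓9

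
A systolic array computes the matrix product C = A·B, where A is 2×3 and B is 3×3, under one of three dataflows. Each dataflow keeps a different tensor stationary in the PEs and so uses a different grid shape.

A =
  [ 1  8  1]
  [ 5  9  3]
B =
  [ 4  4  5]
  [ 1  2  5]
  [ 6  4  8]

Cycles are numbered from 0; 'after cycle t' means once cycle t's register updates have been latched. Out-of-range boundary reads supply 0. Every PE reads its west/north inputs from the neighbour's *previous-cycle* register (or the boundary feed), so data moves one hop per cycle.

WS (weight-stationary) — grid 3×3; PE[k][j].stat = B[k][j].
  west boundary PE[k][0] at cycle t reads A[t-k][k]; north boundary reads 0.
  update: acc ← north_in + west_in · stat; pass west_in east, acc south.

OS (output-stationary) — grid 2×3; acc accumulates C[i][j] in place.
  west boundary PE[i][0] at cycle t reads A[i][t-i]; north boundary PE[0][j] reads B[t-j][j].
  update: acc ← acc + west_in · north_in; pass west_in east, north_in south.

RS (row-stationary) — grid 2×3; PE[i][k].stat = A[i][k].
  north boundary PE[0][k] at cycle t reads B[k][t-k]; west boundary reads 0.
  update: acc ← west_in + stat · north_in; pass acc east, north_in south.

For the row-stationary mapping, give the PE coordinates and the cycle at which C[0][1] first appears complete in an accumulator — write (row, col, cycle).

RS — PE[0][2] is where C[0][1] collects:
  [0] (0,2) acc=0 (h:0 v:0)
  [1] (0,2) acc=0 (h:0 v:0)
  [2] (0,2) acc=18 (h:18 v:6)
  [3] (0,2) acc=24 (h:24 v:4)

(row, col, cycle) = (0, 2, 3)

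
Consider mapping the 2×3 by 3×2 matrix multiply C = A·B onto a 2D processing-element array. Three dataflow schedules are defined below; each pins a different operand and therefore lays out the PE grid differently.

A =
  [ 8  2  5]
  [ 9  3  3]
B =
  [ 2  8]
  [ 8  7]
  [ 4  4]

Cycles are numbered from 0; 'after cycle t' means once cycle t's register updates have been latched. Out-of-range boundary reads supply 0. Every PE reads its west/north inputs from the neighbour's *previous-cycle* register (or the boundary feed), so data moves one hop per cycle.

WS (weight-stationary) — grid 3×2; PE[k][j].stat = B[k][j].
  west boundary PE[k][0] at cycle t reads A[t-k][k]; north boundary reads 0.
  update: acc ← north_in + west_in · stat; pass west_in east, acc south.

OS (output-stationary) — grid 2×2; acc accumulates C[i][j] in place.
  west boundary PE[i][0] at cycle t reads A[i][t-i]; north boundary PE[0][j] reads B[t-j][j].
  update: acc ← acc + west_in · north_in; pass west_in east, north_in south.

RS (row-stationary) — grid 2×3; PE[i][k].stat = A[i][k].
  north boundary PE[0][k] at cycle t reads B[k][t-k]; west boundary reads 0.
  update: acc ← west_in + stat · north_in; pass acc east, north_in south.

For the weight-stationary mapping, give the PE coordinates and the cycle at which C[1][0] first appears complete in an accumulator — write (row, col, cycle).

WS — PE[2][0] is where C[1][0] collects:
  @0  [2,0]  acc 0  |  →0  ↓0
  @1  [2,0]  acc 0  |  →0  ↓0
  @2  [2,0]  acc 52  |  →5  ↓52
  @3  [2,0]  acc 54  |  →3  ↓54

(row, col, cycle) = (2, 0, 3)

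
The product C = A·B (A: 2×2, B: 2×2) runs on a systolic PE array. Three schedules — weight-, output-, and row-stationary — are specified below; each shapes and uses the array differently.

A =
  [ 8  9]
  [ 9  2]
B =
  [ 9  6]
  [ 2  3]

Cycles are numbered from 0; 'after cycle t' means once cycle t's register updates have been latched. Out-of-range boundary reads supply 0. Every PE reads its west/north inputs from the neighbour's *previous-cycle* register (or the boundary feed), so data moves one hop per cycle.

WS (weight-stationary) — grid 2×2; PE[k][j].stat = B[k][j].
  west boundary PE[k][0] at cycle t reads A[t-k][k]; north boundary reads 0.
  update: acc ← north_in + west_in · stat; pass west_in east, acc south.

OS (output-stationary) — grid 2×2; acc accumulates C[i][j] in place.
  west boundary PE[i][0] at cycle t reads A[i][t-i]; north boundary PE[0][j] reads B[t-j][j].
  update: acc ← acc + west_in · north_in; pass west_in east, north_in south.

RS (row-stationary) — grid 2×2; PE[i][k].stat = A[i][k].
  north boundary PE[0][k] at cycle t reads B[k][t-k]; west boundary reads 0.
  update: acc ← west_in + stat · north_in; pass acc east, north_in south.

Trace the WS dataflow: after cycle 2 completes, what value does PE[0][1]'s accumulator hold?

PE[0][1].acc = 54

WS 2×2: PE[0][1] cycle-by-cycle (with neighbour feeds):
  step 0 · PE0,0: acc=72; fwd→8 fwd↓72
  step 0 · PE0,1: acc=0; fwd→0 fwd↓0
  step 1 · PE0,0: acc=81; fwd→9 fwd↓81
  step 1 · PE0,1: acc=48; fwd→8 fwd↓48
  step 2 · PE0,0: acc=0; fwd→0 fwd↓0
  step 2 · PE0,1: acc=54; fwd→9 fwd↓54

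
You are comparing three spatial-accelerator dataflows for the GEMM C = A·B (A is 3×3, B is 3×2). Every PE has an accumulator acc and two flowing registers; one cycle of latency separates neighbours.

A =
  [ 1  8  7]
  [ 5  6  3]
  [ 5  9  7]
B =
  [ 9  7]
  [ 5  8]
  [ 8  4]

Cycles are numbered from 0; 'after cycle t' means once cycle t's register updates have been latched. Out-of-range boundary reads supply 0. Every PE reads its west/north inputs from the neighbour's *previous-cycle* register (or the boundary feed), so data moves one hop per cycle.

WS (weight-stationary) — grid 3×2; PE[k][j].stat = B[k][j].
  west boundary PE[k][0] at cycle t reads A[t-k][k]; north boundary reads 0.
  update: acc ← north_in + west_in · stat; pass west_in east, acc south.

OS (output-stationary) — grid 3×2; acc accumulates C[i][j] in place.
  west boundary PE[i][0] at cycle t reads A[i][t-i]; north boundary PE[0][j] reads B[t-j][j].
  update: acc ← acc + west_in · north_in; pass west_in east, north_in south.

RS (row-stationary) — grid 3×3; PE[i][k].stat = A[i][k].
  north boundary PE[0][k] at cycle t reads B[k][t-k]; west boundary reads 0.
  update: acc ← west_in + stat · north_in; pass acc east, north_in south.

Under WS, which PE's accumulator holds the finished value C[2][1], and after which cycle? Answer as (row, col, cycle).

(row, col, cycle) = (2, 1, 5)

WS: C[2][1] accumulates in PE[2][1]:
  0: (2,1).acc=0  regs=<0,0>
  1: (2,1).acc=0  regs=<0,0>
  2: (2,1).acc=0  regs=<0,0>
  3: (2,1).acc=99  regs=<7,99>
  4: (2,1).acc=95  regs=<3,95>
  5: (2,1).acc=135  regs=<7,135>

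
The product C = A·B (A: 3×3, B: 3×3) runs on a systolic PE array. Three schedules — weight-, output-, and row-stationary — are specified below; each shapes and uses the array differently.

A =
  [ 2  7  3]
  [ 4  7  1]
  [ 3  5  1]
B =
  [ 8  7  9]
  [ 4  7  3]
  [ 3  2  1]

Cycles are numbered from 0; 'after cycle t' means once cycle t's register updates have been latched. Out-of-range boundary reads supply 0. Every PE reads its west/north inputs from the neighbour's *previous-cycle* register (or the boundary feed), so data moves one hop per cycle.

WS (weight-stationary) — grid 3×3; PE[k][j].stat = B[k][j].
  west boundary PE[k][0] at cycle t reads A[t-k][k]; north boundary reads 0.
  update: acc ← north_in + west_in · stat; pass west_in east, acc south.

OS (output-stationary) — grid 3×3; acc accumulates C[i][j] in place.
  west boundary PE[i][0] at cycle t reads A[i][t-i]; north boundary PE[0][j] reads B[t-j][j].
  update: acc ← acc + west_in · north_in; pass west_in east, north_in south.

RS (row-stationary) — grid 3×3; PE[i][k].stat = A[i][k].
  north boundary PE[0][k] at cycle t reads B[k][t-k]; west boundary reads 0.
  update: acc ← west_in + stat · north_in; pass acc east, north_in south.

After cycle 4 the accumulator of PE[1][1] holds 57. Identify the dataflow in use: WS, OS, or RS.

dataflow = RS

WS (3×3 grid), PE[1][1]:
  after 0 — PE[1][1] acc=0, pass-E 0, pass-S 0
  after 1 — PE[1][1] acc=0, pass-E 0, pass-S 0
  after 2 — PE[1][1] acc=63, pass-E 7, pass-S 63
  after 3 — PE[1][1] acc=77, pass-E 7, pass-S 77
  after 4 — PE[1][1] acc=56, pass-E 5, pass-S 56
OS (3×3 grid), PE[1][1]:
  after 0 — PE[1][1] acc=0, pass-E 0, pass-S 0
  after 1 — PE[1][1] acc=0, pass-E 0, pass-S 0
  after 2 — PE[1][1] acc=28, pass-E 4, pass-S 7
  after 3 — PE[1][1] acc=77, pass-E 7, pass-S 7
  after 4 — PE[1][1] acc=79, pass-E 1, pass-S 2
RS (3×3 grid), PE[1][1]:
  after 0 — PE[1][1] acc=0, pass-E 0, pass-S 0
  after 1 — PE[1][1] acc=0, pass-E 0, pass-S 0
  after 2 — PE[1][1] acc=60, pass-E 60, pass-S 4
  after 3 — PE[1][1] acc=77, pass-E 77, pass-S 7
  after 4 — PE[1][1] acc=57, pass-E 57, pass-S 3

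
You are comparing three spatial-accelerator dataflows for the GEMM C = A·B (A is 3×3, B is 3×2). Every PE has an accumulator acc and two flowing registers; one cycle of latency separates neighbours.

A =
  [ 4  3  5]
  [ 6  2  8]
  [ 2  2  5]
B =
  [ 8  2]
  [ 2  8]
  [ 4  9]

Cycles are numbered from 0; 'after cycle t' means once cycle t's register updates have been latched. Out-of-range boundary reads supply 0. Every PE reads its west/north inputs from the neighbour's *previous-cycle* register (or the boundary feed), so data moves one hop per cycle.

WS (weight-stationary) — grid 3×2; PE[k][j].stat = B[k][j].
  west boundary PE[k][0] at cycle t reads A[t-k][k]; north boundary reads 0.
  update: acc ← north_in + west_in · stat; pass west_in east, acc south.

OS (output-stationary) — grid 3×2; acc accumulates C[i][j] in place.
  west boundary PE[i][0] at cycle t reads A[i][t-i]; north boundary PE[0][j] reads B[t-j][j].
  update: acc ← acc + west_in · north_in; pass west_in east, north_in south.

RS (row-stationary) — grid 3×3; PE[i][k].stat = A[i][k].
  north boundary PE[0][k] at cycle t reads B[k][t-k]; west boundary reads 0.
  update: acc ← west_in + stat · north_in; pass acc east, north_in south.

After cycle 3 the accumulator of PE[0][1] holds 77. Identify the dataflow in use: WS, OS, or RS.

dataflow = OS

WS (3×2 grid), PE[0][1]:
  t=0 PE[0][1]: acc=0 h=0 v=0
  t=1 PE[0][1]: acc=8 h=4 v=8
  t=2 PE[0][1]: acc=12 h=6 v=12
  t=3 PE[0][1]: acc=4 h=2 v=4
OS (3×2 grid), PE[0][1]:
  t=0 PE[0][1]: acc=0 h=0 v=0
  t=1 PE[0][1]: acc=8 h=4 v=2
  t=2 PE[0][1]: acc=32 h=3 v=8
  t=3 PE[0][1]: acc=77 h=5 v=9
RS (3×3 grid), PE[0][1]:
  t=0 PE[0][1]: acc=0 h=0 v=0
  t=1 PE[0][1]: acc=38 h=38 v=2
  t=2 PE[0][1]: acc=32 h=32 v=8
  t=3 PE[0][1]: acc=0 h=0 v=0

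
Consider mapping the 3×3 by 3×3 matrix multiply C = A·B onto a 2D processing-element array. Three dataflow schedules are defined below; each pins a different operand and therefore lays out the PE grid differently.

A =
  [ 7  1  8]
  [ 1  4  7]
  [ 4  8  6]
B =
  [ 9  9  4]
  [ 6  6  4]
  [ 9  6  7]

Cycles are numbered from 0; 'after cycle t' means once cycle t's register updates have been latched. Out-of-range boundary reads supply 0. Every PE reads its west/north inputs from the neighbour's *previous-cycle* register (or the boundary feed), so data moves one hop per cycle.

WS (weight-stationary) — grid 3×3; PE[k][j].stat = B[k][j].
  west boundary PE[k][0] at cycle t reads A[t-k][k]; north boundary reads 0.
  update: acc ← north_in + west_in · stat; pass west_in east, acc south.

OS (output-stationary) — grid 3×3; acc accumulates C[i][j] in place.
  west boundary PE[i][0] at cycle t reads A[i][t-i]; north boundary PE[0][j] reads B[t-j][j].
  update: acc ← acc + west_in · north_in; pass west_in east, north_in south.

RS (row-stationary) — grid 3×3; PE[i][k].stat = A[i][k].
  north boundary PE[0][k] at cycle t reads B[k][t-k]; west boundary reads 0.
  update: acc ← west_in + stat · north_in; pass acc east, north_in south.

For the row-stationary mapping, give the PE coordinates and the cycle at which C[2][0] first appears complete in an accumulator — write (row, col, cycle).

(row, col, cycle) = (2, 2, 4)

RS — PE[2][2] is where C[2][0] collects:
  t=0 PE[2][2]: acc=0 h=0 v=0
  t=1 PE[2][2]: acc=0 h=0 v=0
  t=2 PE[2][2]: acc=0 h=0 v=0
  t=3 PE[2][2]: acc=0 h=0 v=0
  t=4 PE[2][2]: acc=138 h=138 v=9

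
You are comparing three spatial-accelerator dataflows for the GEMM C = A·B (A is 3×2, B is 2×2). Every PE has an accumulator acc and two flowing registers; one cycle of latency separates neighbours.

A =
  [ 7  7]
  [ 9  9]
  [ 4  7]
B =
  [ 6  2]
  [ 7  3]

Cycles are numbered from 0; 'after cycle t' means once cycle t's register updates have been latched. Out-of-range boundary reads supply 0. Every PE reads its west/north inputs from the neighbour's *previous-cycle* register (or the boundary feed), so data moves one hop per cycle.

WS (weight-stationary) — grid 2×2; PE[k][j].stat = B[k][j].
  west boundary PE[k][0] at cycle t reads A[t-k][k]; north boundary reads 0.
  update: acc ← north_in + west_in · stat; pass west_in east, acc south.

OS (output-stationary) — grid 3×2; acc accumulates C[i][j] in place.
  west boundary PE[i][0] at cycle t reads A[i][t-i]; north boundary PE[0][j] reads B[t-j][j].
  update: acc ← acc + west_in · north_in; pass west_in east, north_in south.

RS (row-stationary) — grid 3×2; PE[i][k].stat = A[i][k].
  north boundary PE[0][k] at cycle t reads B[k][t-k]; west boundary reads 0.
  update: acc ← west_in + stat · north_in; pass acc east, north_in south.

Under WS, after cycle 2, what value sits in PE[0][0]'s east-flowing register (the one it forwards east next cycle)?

register = 4

WS (2×2). Following PE[0][0] plus its west/north inputs:
  0: (0,0).acc=42  regs=<7,42>
  1: (0,0).acc=54  regs=<9,54>
  2: (0,0).acc=24  regs=<4,24>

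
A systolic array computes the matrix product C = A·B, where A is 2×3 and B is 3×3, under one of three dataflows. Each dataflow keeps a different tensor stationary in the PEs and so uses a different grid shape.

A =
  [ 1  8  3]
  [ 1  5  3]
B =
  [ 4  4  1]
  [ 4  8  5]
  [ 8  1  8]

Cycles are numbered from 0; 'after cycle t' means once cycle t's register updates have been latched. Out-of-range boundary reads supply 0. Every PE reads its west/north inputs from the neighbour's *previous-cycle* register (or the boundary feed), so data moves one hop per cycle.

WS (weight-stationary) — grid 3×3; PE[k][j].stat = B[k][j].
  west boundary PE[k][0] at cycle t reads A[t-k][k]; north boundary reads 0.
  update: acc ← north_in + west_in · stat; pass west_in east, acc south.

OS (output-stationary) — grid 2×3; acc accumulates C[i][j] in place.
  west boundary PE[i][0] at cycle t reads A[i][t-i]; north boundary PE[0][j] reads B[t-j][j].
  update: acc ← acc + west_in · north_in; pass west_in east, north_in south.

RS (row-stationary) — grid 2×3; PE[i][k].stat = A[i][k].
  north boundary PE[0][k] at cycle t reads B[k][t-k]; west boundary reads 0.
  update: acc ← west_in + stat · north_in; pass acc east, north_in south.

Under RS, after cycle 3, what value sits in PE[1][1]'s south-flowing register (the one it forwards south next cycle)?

register = 8

RS 2×3: PE[1][1] cycle-by-cycle (with neighbour feeds):
  cycle 0: PE[0][1] → acc 0, east 0, south 0
  cycle 0: PE[1][0] → acc 0, east 0, south 0
  cycle 0: PE[1][1] → acc 0, east 0, south 0
  cycle 1: PE[0][1] → acc 36, east 36, south 4
  cycle 1: PE[1][0] → acc 4, east 4, south 4
  cycle 1: PE[1][1] → acc 0, east 0, south 0
  cycle 2: PE[0][1] → acc 68, east 68, south 8
  cycle 2: PE[1][0] → acc 4, east 4, south 4
  cycle 2: PE[1][1] → acc 24, east 24, south 4
  cycle 3: PE[0][1] → acc 41, east 41, south 5
  cycle 3: PE[1][0] → acc 1, east 1, south 1
  cycle 3: PE[1][1] → acc 44, east 44, south 8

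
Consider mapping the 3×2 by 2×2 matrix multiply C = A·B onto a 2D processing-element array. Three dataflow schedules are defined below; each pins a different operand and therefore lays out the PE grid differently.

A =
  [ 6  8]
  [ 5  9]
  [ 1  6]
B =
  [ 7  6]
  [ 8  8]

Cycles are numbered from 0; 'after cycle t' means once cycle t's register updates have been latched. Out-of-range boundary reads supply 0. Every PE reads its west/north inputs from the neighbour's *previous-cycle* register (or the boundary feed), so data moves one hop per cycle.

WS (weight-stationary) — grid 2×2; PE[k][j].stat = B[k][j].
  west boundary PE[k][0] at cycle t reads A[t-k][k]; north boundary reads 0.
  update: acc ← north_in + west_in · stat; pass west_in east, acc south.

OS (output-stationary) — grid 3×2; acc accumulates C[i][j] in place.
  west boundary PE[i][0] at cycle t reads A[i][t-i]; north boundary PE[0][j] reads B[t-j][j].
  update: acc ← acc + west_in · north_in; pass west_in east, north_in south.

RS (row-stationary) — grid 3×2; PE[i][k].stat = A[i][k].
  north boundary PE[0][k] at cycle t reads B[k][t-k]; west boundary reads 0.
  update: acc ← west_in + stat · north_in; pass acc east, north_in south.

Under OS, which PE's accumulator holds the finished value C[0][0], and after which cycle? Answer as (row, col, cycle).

(row, col, cycle) = (0, 0, 1)

OS: C[0][0] accumulates in PE[0][0]:
  0: (0,0).acc=42  regs=<6,7>
  1: (0,0).acc=106  regs=<8,8>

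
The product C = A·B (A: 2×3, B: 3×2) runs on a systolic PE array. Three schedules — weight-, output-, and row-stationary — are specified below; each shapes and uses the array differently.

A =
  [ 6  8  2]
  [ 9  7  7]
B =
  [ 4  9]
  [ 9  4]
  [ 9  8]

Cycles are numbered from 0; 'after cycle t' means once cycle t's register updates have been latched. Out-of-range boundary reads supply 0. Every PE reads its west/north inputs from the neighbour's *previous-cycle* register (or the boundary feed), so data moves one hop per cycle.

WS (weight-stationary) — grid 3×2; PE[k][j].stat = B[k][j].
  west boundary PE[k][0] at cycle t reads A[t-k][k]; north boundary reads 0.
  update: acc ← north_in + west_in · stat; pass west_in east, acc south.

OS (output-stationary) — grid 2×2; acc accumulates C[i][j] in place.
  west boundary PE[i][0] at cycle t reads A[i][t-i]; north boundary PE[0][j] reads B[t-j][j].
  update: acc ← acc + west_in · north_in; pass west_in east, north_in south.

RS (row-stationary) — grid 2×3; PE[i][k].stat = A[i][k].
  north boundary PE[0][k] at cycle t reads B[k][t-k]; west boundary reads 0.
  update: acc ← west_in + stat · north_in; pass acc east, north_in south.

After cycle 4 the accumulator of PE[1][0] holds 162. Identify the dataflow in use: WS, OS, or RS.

WS [3×2] PE[1][0] across cycles:
  c0 r1c0: 0 / 0 / 0
  c1 r1c0: 96 / 8 / 96
  c2 r1c0: 99 / 7 / 99
  c3 r1c0: 0 / 0 / 0
  c4 r1c0: 0 / 0 / 0
OS [2×2] PE[1][0] across cycles:
  c0 r1c0: 0 / 0 / 0
  c1 r1c0: 36 / 9 / 4
  c2 r1c0: 99 / 7 / 9
  c3 r1c0: 162 / 7 / 9
  c4 r1c0: 162 / 0 / 0
RS [2×3] PE[1][0] across cycles:
  c0 r1c0: 0 / 0 / 0
  c1 r1c0: 36 / 36 / 4
  c2 r1c0: 81 / 81 / 9
  c3 r1c0: 0 / 0 / 0
  c4 r1c0: 0 / 0 / 0

dataflow = OS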